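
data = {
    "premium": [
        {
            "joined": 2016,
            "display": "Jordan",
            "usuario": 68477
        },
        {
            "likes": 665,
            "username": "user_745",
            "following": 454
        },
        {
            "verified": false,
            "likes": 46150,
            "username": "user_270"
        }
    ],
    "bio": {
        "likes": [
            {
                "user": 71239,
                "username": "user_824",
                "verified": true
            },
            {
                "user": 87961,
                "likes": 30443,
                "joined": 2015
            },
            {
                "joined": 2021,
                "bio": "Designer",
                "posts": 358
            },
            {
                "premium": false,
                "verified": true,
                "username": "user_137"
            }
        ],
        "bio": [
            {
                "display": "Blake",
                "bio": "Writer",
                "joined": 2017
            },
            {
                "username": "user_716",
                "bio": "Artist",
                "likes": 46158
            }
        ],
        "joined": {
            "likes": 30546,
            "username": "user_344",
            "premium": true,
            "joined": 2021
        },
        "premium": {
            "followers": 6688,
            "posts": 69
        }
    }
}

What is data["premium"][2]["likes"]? 46150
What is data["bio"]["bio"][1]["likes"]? 46158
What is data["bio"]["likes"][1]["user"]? 87961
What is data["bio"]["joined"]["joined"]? 2021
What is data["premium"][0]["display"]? "Jordan"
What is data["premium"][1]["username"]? "user_745"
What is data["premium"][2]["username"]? "user_270"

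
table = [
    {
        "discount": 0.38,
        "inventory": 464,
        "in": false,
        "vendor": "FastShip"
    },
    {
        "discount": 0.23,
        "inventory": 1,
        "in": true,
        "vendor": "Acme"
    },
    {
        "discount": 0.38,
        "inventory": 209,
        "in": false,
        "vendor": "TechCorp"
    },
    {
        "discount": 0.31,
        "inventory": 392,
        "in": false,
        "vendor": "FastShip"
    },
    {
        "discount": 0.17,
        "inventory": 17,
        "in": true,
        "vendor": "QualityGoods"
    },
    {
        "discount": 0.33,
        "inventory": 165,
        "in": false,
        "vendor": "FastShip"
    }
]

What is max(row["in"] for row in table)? True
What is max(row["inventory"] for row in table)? 464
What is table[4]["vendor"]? "QualityGoods"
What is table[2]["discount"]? 0.38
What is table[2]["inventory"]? 209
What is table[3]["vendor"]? "FastShip"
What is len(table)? 6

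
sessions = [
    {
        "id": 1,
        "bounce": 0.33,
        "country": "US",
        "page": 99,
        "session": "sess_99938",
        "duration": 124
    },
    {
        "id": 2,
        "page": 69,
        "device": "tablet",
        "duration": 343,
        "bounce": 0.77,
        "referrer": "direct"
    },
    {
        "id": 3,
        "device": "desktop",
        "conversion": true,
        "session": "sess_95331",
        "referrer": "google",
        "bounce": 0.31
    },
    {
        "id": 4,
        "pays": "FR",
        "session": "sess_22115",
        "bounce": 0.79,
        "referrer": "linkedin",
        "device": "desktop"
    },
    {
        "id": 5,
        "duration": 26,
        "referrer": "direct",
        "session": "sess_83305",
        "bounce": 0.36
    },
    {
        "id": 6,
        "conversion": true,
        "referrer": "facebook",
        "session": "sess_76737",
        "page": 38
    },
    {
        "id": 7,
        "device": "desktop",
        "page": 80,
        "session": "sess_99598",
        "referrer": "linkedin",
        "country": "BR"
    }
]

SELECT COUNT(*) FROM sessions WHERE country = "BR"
1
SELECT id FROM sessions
[1, 2, 3, 4, 5, 6, 7]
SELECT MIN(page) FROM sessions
38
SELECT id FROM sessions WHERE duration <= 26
[5]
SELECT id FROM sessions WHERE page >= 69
[1, 2, 7]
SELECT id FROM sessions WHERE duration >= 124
[1, 2]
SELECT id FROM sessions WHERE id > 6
[7]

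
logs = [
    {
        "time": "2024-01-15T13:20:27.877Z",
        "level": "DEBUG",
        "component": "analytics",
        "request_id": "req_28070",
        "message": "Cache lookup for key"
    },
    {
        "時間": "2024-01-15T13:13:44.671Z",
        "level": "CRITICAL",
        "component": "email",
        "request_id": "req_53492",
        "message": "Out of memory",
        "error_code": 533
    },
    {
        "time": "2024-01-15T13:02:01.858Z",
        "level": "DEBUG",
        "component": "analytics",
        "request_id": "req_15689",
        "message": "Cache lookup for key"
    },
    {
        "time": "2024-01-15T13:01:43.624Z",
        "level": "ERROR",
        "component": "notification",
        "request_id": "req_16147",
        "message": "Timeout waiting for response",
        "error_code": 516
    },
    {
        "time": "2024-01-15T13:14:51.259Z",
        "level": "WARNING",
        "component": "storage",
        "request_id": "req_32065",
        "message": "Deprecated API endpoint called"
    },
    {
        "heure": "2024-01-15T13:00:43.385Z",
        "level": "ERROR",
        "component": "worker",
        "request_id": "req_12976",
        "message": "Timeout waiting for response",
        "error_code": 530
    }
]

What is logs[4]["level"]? "WARNING"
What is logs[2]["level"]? "DEBUG"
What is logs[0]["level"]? "DEBUG"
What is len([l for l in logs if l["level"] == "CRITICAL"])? 1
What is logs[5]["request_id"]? "req_12976"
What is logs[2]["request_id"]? "req_15689"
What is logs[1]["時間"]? "2024-01-15T13:13:44.671Z"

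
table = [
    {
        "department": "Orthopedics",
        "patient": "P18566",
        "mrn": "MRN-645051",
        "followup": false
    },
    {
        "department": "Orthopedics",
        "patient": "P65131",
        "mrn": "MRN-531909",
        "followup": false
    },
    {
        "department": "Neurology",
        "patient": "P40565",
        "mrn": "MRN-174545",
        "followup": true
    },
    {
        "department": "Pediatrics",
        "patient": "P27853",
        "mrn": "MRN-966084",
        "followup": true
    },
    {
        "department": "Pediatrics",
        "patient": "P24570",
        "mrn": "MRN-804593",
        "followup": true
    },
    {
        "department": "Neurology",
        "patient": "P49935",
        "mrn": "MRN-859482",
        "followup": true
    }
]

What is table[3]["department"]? "Pediatrics"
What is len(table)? 6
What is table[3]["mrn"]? "MRN-966084"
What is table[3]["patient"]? "P27853"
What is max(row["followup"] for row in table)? True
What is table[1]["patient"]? "P65131"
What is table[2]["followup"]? True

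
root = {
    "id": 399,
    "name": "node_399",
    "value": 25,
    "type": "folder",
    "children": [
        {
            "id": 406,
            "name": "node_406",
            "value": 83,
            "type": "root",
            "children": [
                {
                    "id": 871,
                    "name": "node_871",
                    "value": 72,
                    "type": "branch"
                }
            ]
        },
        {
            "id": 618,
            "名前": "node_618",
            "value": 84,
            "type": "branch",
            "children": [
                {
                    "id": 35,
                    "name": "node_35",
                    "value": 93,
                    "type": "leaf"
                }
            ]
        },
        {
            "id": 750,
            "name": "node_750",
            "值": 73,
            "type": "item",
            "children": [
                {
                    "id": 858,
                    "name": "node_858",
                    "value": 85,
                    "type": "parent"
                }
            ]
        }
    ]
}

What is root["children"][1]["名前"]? "node_618"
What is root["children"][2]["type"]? "item"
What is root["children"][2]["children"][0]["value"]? 85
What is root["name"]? "node_399"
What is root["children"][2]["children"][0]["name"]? "node_858"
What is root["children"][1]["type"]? "branch"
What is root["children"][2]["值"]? 73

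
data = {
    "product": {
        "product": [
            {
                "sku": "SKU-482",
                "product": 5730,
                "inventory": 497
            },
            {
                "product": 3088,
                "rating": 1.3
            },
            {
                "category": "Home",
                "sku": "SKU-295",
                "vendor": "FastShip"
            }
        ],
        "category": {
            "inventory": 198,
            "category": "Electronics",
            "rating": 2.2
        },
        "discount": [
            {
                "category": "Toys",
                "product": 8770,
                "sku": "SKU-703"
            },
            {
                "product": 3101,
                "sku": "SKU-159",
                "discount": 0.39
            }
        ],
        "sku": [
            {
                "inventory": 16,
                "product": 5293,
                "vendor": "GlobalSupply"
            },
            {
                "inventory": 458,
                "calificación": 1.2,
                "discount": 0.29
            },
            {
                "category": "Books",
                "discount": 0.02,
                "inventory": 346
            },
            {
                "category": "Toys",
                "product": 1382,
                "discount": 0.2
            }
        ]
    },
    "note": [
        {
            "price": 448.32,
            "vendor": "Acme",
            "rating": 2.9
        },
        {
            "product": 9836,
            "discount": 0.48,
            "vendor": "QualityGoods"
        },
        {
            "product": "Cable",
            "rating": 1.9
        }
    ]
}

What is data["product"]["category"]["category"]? "Electronics"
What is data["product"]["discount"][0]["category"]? "Toys"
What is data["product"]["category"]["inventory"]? 198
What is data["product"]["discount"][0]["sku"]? "SKU-703"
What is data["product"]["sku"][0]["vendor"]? "GlobalSupply"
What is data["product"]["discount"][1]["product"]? 3101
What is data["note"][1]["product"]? 9836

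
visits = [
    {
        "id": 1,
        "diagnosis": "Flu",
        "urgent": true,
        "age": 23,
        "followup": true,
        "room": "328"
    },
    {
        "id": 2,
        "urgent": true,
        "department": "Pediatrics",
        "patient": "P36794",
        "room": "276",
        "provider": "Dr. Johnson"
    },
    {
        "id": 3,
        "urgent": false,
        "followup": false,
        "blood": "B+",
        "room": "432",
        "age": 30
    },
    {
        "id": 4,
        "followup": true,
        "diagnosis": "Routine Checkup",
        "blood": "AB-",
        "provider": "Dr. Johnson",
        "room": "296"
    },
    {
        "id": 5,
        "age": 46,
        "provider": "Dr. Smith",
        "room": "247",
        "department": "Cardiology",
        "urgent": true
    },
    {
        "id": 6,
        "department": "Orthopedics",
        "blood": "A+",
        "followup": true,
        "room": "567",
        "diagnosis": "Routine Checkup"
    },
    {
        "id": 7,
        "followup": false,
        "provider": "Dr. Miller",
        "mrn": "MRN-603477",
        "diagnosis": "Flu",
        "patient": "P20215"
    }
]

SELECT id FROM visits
[1, 2, 3, 4, 5, 6, 7]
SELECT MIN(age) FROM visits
23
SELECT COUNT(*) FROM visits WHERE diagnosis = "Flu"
2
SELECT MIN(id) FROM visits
1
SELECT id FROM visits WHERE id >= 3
[3, 4, 5, 6, 7]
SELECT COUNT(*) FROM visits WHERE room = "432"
1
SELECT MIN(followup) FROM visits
False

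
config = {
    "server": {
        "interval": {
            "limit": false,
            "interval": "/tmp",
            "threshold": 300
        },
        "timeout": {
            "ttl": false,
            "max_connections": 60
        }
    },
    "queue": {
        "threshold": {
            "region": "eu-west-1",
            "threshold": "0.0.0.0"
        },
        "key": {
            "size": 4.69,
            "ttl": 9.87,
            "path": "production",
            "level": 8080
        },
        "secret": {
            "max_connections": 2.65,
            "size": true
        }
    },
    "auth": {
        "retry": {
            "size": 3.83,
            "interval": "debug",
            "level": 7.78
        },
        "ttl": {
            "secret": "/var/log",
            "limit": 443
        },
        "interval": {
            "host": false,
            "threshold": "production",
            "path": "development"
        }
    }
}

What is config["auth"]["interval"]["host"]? False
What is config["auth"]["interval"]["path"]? "development"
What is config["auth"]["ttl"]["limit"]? 443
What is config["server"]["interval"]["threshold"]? 300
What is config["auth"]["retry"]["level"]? 7.78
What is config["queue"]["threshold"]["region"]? "eu-west-1"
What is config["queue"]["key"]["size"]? 4.69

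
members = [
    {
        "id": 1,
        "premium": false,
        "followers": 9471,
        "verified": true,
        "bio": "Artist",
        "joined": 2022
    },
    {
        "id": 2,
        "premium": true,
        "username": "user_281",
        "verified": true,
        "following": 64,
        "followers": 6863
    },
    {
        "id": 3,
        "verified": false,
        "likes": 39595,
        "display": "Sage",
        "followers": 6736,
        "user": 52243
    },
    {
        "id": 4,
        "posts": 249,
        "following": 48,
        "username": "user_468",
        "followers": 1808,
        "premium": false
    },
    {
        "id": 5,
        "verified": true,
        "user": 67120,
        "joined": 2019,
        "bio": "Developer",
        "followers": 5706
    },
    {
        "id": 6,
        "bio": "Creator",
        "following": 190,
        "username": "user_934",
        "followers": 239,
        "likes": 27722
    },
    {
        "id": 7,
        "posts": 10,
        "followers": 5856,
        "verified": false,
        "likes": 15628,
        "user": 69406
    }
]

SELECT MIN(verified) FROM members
False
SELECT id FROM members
[1, 2, 3, 4, 5, 6, 7]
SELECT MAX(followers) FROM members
9471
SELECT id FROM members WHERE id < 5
[1, 2, 3, 4]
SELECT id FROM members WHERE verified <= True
[1, 2, 3, 5, 7]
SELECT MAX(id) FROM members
7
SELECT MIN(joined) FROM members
2019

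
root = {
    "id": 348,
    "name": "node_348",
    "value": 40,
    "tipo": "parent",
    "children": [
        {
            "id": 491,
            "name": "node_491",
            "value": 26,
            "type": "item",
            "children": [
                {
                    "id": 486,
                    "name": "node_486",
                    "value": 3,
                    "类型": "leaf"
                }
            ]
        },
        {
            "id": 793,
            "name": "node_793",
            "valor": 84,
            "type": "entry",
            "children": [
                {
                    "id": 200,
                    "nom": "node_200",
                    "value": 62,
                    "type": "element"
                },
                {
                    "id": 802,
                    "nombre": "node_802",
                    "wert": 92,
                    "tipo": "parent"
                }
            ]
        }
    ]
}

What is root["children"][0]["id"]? 491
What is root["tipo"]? "parent"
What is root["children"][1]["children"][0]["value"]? 62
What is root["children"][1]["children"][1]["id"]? 802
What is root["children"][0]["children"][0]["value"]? 3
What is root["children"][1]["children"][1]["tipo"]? "parent"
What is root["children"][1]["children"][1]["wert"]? 92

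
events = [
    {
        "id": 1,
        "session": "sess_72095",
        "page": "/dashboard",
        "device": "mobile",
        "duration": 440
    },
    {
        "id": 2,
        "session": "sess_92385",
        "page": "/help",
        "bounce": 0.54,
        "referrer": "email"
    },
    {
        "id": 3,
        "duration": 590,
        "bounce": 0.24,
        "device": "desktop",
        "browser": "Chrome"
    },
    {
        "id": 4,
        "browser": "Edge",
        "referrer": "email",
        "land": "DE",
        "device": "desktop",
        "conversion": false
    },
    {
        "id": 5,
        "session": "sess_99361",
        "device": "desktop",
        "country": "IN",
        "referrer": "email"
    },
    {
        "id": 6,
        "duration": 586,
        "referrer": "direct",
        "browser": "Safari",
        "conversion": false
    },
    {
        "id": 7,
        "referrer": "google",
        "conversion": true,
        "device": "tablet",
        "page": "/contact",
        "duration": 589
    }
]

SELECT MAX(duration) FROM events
590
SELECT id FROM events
[1, 2, 3, 4, 5, 6, 7]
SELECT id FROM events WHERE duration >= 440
[1, 3, 6, 7]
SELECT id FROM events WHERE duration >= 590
[3]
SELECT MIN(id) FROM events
1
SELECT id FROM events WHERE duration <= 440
[1]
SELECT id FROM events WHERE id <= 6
[1, 2, 3, 4, 5, 6]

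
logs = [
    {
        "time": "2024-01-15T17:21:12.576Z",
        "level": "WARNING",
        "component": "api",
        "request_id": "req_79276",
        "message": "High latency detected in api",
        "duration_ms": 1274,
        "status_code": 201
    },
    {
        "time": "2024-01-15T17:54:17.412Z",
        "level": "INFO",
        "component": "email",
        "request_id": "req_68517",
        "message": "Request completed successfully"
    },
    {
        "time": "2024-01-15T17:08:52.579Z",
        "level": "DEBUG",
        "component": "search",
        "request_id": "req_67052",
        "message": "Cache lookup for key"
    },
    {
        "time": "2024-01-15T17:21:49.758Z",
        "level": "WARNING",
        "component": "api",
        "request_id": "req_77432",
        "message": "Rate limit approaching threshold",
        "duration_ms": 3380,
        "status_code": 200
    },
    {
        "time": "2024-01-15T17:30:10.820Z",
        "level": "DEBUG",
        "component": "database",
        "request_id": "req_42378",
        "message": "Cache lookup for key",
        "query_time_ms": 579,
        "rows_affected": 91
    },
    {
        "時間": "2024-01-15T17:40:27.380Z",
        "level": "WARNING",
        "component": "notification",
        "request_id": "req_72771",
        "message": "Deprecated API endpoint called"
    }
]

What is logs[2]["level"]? "DEBUG"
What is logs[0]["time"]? "2024-01-15T17:21:12.576Z"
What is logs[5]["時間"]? "2024-01-15T17:40:27.380Z"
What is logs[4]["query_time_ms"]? 579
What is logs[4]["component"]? "database"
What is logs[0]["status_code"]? 201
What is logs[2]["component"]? "search"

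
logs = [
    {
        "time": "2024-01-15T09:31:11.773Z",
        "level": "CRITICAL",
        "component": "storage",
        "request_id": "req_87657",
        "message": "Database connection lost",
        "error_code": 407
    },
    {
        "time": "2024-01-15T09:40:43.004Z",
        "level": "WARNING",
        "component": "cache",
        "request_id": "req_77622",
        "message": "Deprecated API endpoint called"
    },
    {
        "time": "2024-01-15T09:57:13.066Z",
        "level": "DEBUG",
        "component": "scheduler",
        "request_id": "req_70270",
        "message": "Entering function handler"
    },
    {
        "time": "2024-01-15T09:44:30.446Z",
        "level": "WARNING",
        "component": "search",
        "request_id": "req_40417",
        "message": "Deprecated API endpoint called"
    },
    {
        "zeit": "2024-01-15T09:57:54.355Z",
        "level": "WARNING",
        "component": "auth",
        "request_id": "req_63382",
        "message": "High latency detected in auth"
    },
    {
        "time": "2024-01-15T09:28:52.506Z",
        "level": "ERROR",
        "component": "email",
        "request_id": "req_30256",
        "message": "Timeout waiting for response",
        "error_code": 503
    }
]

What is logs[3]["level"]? "WARNING"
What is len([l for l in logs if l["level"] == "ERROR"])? 1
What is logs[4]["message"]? "High latency detected in auth"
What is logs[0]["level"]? "CRITICAL"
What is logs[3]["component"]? "search"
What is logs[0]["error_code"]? 407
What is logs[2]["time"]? "2024-01-15T09:57:13.066Z"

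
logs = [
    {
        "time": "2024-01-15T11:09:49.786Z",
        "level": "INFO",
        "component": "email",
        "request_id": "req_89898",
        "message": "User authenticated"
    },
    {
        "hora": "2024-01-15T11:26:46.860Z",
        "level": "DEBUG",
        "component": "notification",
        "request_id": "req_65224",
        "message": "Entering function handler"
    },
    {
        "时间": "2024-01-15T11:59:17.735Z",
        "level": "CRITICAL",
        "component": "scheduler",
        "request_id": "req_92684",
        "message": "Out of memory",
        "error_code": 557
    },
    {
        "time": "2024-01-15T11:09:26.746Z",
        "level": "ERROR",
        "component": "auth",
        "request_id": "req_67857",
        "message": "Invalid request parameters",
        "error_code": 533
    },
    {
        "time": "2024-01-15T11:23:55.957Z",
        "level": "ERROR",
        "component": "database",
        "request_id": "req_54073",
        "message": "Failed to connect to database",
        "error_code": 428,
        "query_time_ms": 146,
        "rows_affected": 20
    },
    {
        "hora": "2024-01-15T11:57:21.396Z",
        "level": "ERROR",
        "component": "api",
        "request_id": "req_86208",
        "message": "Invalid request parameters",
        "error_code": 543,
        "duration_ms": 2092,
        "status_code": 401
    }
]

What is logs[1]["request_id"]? "req_65224"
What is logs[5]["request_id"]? "req_86208"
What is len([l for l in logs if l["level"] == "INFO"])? 1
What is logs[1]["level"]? "DEBUG"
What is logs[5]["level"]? "ERROR"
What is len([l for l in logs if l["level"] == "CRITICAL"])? 1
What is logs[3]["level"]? "ERROR"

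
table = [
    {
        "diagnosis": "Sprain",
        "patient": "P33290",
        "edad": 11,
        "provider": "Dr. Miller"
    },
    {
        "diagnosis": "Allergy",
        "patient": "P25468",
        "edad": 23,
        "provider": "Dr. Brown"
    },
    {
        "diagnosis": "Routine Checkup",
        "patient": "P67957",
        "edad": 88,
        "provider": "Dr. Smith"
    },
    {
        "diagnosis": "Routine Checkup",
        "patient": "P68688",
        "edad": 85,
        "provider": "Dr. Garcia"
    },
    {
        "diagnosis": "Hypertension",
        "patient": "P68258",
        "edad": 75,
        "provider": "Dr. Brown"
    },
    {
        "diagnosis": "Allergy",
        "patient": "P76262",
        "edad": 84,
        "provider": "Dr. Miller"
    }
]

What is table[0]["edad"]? 11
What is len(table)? 6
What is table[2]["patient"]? "P67957"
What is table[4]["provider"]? "Dr. Brown"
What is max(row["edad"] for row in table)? 88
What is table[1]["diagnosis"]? "Allergy"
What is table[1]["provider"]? "Dr. Brown"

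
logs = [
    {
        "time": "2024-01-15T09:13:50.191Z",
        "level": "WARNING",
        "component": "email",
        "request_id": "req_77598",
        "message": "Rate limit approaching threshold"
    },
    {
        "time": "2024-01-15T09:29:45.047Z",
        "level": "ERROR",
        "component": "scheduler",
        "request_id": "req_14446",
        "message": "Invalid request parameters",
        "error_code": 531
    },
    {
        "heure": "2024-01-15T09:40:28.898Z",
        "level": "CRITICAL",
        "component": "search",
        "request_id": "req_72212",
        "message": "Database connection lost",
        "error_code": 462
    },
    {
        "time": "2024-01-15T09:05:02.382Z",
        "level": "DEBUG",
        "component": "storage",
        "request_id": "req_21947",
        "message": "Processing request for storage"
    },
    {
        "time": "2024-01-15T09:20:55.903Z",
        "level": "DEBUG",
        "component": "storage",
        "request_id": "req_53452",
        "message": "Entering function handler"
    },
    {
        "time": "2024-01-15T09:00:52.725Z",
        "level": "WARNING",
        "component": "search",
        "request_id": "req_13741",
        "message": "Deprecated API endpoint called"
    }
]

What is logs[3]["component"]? "storage"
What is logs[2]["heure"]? "2024-01-15T09:40:28.898Z"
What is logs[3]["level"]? "DEBUG"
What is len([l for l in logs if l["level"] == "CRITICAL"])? 1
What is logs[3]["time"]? "2024-01-15T09:05:02.382Z"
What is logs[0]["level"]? "WARNING"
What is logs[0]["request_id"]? "req_77598"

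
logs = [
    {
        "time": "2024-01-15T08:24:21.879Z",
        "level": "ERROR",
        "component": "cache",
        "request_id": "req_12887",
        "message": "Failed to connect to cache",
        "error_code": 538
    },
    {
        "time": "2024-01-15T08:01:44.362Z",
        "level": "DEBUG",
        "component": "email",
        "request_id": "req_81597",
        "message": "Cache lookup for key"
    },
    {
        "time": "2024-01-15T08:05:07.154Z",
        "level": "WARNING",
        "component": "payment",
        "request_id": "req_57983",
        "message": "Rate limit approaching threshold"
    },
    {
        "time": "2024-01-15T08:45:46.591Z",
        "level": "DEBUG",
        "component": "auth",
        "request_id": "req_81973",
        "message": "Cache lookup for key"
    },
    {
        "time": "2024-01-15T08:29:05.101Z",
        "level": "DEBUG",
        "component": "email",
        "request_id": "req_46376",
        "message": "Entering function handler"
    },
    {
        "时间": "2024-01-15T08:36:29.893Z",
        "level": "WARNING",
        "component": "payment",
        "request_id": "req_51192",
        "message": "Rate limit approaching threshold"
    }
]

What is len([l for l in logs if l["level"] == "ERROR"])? 1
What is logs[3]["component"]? "auth"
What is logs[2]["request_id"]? "req_57983"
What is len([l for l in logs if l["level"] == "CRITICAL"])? 0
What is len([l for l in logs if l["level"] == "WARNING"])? 2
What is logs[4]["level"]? "DEBUG"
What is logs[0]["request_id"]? "req_12887"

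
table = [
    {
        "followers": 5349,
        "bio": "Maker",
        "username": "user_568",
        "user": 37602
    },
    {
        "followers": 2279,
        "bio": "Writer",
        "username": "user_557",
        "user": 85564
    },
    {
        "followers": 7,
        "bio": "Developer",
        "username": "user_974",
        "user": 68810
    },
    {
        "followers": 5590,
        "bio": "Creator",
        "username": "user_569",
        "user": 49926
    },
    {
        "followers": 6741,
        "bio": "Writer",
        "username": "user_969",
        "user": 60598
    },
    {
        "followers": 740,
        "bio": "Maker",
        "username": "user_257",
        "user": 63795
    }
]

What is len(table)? 6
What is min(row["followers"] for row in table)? 7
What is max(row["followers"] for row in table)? 6741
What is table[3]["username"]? "user_569"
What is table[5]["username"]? "user_257"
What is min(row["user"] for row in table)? 37602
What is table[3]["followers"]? 5590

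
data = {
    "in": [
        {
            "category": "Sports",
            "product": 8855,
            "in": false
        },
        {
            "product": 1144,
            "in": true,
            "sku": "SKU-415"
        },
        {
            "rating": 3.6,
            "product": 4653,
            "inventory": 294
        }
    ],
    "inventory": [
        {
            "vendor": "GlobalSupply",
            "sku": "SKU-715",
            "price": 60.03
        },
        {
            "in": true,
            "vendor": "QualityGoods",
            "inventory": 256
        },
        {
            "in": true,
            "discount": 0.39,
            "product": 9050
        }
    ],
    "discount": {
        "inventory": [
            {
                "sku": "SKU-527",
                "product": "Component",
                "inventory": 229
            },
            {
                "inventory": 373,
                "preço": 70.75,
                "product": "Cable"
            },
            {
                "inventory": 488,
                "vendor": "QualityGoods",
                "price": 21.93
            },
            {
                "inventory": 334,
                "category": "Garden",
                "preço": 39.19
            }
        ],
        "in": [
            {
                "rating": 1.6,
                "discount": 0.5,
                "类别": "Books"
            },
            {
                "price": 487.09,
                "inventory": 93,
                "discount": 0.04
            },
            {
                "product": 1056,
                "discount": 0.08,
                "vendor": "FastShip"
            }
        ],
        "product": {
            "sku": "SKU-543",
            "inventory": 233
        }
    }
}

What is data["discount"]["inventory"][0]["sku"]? "SKU-527"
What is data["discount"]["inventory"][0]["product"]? "Component"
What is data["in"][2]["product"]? 4653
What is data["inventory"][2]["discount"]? 0.39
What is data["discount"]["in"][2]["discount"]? 0.08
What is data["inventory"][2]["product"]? 9050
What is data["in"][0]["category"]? "Sports"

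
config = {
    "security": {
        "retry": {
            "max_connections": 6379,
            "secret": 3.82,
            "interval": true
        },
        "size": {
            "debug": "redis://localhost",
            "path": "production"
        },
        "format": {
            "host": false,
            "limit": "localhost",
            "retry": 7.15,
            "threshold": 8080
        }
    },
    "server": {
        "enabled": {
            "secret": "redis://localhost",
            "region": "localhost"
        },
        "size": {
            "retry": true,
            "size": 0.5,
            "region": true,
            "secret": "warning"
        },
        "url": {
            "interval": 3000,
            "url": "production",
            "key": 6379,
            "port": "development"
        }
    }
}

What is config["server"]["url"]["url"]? "production"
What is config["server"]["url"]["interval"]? 3000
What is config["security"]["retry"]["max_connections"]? 6379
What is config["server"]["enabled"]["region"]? "localhost"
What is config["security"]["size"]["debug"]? "redis://localhost"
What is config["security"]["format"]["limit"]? "localhost"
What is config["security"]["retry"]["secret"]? 3.82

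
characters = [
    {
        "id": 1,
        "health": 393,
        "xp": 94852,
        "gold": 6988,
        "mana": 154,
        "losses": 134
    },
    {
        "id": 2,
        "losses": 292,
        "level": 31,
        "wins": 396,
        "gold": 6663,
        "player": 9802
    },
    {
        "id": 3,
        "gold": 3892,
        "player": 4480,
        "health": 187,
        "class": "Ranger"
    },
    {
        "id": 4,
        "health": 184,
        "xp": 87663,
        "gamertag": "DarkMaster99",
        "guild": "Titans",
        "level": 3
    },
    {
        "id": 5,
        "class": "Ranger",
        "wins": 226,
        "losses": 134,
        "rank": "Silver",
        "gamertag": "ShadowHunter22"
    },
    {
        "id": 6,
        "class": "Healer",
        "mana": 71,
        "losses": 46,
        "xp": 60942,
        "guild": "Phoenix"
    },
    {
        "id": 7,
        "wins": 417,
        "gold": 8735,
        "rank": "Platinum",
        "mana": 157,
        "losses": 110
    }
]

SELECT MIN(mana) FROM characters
71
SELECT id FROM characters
[1, 2, 3, 4, 5, 6, 7]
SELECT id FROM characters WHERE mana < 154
[6]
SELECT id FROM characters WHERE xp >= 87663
[1, 4]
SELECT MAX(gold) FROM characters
8735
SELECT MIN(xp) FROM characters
60942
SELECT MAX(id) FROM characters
7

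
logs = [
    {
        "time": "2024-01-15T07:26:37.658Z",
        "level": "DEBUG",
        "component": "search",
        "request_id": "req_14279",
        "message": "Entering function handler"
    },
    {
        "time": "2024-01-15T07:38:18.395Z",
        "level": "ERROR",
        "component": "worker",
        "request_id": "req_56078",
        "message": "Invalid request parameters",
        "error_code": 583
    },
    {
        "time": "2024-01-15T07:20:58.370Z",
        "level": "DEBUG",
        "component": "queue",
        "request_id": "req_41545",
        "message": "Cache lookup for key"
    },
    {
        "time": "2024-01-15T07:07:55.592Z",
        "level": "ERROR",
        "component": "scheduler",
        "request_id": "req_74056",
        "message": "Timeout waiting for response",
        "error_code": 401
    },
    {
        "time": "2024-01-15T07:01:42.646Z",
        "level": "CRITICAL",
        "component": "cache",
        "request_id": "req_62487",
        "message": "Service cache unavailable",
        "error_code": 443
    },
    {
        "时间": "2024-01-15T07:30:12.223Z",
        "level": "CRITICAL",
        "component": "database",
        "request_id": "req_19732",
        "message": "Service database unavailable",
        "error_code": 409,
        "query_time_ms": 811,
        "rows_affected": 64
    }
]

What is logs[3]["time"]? "2024-01-15T07:07:55.592Z"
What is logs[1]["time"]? "2024-01-15T07:38:18.395Z"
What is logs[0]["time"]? "2024-01-15T07:26:37.658Z"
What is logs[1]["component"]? "worker"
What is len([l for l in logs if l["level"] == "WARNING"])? 0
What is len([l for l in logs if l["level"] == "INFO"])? 0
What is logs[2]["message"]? "Cache lookup for key"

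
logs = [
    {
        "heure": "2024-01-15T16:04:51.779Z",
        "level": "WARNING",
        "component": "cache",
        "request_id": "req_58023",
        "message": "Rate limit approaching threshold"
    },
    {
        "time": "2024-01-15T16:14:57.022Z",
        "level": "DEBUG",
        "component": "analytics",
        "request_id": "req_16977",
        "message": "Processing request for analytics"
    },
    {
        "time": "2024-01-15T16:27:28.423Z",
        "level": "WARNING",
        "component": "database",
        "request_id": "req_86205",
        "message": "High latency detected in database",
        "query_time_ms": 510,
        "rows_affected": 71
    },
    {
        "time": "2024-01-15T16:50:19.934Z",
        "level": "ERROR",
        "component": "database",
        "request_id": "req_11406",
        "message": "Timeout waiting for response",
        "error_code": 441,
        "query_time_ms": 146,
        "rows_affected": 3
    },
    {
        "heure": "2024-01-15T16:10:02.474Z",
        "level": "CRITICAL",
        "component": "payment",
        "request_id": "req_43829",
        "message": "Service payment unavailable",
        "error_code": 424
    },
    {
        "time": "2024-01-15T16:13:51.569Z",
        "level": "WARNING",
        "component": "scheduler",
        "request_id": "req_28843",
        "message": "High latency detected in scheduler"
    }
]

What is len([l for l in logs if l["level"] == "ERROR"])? 1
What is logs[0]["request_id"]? "req_58023"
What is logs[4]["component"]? "payment"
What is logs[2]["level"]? "WARNING"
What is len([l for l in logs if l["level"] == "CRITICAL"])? 1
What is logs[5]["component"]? "scheduler"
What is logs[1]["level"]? "DEBUG"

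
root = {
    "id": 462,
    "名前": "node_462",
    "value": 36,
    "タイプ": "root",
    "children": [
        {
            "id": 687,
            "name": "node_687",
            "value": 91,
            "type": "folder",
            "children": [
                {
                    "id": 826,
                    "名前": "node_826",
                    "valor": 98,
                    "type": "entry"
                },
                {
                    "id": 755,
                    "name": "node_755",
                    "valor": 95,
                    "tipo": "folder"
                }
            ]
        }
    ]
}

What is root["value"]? 36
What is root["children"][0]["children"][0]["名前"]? "node_826"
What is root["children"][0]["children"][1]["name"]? "node_755"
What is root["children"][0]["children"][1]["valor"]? 95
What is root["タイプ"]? "root"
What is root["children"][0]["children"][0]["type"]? "entry"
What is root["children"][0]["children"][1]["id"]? 755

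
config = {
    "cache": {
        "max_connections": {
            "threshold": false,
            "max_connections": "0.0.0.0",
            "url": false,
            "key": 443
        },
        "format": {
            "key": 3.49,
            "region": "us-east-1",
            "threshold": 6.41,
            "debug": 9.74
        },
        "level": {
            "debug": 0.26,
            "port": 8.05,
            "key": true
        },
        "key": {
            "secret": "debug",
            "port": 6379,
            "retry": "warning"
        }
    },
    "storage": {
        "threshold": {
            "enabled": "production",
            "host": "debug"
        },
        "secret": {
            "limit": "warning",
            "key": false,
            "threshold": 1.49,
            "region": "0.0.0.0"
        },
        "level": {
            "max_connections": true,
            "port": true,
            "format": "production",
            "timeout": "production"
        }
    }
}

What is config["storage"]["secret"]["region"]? "0.0.0.0"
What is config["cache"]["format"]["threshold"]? 6.41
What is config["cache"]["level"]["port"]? 8.05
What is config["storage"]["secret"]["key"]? False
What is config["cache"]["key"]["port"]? 6379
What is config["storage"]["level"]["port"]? True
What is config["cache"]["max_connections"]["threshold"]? False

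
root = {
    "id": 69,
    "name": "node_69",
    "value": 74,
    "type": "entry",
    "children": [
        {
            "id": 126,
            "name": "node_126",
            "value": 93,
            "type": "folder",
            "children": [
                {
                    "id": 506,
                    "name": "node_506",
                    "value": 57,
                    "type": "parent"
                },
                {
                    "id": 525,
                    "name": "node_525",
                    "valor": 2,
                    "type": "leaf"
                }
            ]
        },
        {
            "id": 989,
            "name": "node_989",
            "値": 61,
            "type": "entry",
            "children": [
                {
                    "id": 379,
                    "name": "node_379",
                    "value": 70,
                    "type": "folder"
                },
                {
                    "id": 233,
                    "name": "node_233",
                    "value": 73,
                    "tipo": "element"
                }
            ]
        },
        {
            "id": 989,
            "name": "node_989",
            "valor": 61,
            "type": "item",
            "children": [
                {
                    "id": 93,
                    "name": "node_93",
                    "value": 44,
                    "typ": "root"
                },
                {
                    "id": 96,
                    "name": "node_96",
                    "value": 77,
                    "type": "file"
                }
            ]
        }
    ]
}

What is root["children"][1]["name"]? "node_989"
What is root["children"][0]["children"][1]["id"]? 525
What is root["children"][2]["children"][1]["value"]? 77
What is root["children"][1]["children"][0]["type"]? "folder"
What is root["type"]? "entry"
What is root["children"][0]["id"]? 126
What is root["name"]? "node_69"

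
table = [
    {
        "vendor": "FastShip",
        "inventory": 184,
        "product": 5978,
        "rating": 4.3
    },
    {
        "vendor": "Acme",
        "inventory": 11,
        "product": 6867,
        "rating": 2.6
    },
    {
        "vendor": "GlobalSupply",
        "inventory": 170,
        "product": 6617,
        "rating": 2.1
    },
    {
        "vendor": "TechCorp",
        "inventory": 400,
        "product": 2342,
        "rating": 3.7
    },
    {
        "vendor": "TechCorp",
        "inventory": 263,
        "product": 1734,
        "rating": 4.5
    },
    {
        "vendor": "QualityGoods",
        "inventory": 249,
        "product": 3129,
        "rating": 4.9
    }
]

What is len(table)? 6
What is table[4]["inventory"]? 263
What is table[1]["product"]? 6867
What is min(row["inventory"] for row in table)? 11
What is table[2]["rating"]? 2.1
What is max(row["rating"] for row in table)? 4.9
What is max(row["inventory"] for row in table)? 400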